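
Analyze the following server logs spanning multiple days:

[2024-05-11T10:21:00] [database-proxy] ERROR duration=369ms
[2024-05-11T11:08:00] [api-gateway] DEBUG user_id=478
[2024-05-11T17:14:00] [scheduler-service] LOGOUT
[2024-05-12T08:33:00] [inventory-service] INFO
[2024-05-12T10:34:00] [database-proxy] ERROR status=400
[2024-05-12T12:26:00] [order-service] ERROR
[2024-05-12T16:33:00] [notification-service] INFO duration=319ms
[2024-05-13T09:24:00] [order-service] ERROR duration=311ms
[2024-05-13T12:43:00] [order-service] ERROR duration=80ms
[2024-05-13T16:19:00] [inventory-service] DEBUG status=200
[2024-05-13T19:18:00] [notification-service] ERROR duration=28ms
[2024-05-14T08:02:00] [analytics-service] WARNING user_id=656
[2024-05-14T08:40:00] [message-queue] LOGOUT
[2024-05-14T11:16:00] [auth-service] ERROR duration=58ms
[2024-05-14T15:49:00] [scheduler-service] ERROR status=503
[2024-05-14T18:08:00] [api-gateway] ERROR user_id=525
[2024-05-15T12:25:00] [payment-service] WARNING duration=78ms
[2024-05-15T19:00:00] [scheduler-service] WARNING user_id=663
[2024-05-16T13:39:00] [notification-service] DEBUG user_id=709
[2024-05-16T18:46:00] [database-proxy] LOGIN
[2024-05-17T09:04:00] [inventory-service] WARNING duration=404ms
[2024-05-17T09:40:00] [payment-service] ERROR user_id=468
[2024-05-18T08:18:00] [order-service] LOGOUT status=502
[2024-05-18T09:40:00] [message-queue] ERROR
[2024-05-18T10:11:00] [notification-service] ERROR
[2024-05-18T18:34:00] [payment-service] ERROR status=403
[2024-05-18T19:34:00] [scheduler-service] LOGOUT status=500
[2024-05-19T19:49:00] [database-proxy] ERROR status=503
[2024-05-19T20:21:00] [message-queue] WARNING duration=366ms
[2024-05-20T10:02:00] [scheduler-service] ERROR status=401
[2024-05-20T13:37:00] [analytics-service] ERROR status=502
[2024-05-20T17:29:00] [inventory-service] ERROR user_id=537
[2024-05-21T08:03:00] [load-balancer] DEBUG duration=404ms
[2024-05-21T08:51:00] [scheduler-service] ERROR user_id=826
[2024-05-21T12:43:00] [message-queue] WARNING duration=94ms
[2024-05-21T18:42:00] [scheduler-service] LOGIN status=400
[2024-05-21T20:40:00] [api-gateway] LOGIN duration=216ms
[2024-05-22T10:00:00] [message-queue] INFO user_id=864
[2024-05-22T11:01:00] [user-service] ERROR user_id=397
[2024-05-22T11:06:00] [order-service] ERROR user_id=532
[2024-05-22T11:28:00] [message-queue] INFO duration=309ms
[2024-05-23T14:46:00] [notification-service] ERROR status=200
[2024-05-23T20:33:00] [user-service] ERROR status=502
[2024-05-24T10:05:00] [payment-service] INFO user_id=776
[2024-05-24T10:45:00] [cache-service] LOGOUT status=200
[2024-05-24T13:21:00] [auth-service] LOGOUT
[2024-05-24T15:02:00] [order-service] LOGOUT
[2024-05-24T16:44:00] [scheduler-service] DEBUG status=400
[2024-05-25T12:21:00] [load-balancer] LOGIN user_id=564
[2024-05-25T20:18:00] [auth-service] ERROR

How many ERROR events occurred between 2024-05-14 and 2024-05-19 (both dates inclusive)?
8

To filter by date range:

1. Date range: 2024-05-14 through 2024-05-19, both dates inclusive
2. Filter for ERROR events whose date falls in this range
3. Count matching events: 8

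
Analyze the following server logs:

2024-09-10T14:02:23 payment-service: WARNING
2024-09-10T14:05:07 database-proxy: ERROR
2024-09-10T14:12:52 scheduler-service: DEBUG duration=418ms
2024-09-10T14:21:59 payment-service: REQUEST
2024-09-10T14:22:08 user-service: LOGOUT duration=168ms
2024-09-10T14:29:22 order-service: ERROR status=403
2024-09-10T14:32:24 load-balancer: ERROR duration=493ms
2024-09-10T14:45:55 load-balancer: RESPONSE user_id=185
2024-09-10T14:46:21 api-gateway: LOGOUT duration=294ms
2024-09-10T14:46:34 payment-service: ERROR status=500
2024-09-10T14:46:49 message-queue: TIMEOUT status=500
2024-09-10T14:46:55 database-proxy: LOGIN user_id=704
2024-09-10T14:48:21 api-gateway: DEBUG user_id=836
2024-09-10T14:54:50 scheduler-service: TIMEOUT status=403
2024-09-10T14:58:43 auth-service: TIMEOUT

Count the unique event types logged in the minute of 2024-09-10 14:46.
4

To count unique event types:

1. Filter events in the minute starting at 2024-09-10 14:46
2. Extract event types from matching entries
3. Count unique types: 4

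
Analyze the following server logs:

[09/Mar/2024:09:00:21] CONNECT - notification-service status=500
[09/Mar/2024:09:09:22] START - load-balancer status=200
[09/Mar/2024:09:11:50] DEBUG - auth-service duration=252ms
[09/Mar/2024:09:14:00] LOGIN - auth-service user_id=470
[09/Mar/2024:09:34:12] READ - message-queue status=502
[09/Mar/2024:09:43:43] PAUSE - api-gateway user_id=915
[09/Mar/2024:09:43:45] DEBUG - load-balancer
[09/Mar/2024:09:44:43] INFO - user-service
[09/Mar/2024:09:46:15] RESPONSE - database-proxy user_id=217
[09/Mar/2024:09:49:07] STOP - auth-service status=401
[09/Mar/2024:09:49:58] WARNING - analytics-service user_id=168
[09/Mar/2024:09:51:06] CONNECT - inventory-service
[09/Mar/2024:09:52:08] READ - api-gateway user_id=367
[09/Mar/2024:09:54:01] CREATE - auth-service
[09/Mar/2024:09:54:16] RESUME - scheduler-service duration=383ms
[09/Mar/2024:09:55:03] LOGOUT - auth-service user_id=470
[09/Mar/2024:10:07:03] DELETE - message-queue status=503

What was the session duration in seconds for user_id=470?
2463

To calculate session duration:

1. Find LOGIN event for user_id=470: 09/Mar/2024:09:14:00
2. Find LOGOUT event for user_id=470: 09/Mar/2024:09:55:03
3. Session duration: 09/Mar/2024:09:55:03 - 09/Mar/2024:09:14:00 = 2463 seconds (41 minutes)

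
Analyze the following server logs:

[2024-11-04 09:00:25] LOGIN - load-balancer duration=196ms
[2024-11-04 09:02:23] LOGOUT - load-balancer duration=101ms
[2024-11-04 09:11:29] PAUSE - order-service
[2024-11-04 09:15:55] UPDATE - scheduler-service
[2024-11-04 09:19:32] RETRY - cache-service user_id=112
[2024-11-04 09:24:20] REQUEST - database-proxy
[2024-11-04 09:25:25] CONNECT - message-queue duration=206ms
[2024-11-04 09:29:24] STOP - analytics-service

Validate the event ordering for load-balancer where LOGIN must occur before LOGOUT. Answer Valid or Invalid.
Valid

To validate ordering:

1. Required order: LOGIN → LOGOUT
2. Rule: LOGIN must occur before LOGOUT
3. Check actual order of events for load-balancer
4. Result: Valid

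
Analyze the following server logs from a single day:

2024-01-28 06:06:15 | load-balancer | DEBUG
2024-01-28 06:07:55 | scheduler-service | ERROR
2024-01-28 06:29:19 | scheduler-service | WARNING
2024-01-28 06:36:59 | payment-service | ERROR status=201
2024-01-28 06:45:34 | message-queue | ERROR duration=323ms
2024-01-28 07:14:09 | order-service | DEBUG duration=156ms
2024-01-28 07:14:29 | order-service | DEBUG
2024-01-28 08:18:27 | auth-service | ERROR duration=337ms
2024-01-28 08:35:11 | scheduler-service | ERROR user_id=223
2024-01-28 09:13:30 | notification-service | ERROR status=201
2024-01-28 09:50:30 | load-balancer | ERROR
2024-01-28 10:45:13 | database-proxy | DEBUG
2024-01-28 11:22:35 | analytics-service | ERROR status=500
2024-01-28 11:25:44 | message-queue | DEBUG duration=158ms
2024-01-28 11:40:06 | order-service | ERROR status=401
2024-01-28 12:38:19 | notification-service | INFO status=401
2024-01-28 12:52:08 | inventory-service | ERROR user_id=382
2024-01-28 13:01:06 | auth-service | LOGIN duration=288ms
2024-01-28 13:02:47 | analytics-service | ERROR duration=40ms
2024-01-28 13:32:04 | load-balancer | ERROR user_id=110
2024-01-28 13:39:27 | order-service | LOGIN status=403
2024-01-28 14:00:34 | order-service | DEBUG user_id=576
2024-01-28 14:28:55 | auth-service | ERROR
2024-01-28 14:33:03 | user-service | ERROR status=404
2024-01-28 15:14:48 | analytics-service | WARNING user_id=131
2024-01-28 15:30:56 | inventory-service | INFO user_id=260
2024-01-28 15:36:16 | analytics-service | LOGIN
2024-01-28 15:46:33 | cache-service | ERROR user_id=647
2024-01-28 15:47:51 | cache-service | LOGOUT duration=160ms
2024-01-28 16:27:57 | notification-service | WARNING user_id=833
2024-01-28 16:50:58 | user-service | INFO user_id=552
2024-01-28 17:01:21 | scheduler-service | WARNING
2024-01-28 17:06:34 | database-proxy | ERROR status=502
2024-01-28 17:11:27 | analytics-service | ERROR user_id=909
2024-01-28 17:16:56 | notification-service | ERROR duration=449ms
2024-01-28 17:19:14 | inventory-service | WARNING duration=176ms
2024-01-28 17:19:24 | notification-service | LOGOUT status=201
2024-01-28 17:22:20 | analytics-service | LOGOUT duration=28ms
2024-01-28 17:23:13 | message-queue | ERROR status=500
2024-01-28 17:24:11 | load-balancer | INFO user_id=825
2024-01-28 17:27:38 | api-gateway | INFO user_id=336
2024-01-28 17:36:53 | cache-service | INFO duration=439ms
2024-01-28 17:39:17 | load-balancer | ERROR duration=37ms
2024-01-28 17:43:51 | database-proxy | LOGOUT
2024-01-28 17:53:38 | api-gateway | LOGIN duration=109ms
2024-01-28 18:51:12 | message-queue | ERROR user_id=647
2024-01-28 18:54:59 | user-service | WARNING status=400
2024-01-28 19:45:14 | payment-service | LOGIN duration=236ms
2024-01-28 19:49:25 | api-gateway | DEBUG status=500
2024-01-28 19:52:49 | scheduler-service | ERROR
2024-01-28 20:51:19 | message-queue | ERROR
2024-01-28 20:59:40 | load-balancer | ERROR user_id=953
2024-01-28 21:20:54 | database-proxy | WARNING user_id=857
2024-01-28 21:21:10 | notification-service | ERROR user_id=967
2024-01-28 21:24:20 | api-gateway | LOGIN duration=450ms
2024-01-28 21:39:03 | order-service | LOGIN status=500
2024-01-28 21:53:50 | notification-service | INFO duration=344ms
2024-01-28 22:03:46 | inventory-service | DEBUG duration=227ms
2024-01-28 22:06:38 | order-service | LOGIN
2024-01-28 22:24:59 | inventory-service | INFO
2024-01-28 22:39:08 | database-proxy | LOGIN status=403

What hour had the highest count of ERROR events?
17

To find the peak hour:

1. Group all ERROR events by hour
2. Count events in each hour
3. Find hour with maximum count
4. Peak hour: 17 (with 5 events)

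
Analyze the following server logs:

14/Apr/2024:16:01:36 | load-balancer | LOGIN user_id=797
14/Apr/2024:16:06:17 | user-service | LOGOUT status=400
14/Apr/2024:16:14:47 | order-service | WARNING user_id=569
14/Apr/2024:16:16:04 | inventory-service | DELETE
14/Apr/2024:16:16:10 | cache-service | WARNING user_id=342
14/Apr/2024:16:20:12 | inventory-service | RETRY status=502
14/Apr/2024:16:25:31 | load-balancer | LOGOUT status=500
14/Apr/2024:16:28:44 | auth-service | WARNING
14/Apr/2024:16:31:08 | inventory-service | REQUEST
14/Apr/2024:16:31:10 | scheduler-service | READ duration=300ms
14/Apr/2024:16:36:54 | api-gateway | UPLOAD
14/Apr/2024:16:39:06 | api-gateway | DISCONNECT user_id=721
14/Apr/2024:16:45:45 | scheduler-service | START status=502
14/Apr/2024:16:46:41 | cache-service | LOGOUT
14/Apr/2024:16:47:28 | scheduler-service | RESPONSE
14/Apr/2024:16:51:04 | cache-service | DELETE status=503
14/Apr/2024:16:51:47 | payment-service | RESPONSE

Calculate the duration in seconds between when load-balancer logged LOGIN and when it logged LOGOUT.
1435

To find the time between events:

1. Locate the first LOGIN event for load-balancer: 14/Apr/2024:16:01:36
2. Locate the first LOGOUT event for load-balancer: 14/Apr/2024:16:25:31
3. Calculate the difference: 14/Apr/2024:16:25:31 - 14/Apr/2024:16:01:36 = 1435 seconds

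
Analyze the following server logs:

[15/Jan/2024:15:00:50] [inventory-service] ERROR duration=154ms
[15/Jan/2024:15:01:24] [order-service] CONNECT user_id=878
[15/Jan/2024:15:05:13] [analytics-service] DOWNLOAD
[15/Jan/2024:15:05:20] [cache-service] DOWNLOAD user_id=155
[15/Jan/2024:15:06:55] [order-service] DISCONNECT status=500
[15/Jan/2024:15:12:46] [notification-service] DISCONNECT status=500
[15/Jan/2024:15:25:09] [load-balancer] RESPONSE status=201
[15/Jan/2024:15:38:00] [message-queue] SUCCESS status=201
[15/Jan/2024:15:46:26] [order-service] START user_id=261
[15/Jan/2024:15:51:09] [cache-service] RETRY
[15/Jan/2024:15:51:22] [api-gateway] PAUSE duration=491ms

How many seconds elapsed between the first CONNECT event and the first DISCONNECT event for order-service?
331

To find the time between events:

1. Locate the first CONNECT event for order-service: 15/Jan/2024:15:01:24
2. Locate the first DISCONNECT event for order-service: 15/Jan/2024:15:06:55
3. Calculate the difference: 15/Jan/2024:15:06:55 - 15/Jan/2024:15:01:24 = 331 seconds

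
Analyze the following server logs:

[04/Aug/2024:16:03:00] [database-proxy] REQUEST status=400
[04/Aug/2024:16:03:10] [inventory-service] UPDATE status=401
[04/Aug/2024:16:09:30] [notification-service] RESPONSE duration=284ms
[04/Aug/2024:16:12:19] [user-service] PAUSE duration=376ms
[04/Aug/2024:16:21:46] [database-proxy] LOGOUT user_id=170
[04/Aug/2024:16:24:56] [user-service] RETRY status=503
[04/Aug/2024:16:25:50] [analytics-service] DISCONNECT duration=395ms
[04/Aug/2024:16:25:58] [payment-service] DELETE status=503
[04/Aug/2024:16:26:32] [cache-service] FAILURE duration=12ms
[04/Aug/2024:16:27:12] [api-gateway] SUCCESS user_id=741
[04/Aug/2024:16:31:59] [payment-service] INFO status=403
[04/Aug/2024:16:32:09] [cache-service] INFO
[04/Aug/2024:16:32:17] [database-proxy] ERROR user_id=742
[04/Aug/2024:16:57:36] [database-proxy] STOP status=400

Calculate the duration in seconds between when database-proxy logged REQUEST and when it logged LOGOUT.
1126

To find the time between events:

1. Locate the first REQUEST event for database-proxy: 04/Aug/2024:16:03:00
2. Locate the first LOGOUT event for database-proxy: 04/Aug/2024:16:21:46
3. Calculate the difference: 04/Aug/2024:16:21:46 - 04/Aug/2024:16:03:00 = 1126 seconds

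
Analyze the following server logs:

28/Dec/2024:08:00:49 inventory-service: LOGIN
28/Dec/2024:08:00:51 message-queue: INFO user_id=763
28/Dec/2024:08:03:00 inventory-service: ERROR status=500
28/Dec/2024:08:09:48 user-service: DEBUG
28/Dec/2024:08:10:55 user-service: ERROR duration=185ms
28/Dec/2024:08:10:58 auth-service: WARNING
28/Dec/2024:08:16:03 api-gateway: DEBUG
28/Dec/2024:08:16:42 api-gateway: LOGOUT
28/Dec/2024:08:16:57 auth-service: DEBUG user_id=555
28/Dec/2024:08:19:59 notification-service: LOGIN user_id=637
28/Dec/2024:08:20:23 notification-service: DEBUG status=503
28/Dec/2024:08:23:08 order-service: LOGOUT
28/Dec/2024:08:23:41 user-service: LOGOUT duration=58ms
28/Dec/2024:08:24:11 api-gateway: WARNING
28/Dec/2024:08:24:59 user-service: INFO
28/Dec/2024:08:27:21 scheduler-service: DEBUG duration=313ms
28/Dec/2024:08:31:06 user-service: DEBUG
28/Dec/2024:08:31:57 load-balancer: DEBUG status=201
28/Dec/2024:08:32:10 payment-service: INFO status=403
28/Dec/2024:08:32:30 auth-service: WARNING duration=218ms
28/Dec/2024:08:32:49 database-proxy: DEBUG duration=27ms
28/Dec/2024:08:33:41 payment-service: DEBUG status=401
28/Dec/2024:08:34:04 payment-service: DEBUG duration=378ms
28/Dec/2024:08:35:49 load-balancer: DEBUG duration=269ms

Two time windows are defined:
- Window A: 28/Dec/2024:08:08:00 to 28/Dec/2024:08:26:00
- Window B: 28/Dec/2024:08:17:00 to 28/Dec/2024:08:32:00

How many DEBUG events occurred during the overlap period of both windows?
1

To find overlap events:

1. Window A: 28/Dec/2024:08:08:00 to 28/Dec/2024:08:26:00
2. Window B: 28/Dec/2024:08:17:00 to 28/Dec/2024:08:32:00
3. Overlap period: 28/Dec/2024:08:17:00 to 28/Dec/2024:08:26:00
4. Count DEBUG events in overlap: 1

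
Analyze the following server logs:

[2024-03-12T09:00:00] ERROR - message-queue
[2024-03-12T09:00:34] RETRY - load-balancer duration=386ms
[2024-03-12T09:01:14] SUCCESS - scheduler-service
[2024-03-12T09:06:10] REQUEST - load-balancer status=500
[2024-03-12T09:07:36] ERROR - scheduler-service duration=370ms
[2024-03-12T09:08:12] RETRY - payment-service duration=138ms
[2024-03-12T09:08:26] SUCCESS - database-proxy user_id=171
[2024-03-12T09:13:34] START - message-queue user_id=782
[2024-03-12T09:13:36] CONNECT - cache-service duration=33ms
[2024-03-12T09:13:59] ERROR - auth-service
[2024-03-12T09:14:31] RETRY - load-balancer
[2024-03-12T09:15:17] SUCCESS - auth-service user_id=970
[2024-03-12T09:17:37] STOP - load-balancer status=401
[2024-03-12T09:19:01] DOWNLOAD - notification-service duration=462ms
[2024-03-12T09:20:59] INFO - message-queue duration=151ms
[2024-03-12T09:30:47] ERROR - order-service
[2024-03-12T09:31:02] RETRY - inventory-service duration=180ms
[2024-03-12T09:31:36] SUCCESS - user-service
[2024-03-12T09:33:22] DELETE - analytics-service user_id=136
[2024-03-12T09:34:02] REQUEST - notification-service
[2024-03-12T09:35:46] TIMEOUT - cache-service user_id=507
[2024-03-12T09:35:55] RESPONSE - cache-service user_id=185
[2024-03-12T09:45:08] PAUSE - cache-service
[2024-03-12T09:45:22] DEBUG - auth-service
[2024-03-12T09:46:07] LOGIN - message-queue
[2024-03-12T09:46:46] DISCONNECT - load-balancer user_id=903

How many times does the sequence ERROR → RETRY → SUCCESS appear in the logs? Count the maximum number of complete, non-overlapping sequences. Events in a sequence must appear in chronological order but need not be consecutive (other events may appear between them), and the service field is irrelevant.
4

To count sequences:

1. Look for pattern: ERROR → RETRY → SUCCESS
2. Greedily scan the log in chronological order, matching each sequence element in turn (ignoring service)
3. Each time the full pattern completes, increment the count and restart matching from the next event
4. Complete non-overlapping sequences found: 4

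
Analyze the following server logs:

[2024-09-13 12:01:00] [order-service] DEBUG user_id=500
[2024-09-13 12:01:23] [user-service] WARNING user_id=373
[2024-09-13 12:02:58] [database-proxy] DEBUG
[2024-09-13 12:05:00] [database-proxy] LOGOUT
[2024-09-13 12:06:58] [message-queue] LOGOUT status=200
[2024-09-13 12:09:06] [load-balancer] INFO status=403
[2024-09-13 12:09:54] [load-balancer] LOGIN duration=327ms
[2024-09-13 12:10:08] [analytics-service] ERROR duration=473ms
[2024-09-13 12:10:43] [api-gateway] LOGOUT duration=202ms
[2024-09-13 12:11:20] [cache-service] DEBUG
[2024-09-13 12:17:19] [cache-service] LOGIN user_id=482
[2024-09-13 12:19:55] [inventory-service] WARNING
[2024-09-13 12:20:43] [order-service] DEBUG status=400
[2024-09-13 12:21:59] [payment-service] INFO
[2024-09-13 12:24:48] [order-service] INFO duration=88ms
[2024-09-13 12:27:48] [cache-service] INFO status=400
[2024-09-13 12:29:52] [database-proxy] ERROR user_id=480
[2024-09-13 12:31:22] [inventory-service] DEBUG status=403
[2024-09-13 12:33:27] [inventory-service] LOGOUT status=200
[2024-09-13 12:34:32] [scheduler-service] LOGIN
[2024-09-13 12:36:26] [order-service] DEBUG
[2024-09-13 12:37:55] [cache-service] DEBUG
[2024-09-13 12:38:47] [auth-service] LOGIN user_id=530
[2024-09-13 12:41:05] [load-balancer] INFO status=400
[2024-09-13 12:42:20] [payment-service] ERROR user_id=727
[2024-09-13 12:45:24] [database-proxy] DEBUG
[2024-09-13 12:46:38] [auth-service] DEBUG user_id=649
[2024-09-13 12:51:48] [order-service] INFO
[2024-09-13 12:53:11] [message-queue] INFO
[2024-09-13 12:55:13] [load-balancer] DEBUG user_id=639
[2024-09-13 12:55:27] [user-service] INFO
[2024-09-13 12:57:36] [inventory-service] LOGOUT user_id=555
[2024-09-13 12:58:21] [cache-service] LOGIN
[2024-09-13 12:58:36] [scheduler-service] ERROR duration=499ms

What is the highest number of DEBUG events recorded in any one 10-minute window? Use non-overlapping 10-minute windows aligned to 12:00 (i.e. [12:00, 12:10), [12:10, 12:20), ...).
3

To find the burst window:

1. Divide the log period into non-overlapping 10-minute windows starting at 12:00
2. Count DEBUG events in each window
3. Find the window with maximum count
4. Maximum events in a window: 3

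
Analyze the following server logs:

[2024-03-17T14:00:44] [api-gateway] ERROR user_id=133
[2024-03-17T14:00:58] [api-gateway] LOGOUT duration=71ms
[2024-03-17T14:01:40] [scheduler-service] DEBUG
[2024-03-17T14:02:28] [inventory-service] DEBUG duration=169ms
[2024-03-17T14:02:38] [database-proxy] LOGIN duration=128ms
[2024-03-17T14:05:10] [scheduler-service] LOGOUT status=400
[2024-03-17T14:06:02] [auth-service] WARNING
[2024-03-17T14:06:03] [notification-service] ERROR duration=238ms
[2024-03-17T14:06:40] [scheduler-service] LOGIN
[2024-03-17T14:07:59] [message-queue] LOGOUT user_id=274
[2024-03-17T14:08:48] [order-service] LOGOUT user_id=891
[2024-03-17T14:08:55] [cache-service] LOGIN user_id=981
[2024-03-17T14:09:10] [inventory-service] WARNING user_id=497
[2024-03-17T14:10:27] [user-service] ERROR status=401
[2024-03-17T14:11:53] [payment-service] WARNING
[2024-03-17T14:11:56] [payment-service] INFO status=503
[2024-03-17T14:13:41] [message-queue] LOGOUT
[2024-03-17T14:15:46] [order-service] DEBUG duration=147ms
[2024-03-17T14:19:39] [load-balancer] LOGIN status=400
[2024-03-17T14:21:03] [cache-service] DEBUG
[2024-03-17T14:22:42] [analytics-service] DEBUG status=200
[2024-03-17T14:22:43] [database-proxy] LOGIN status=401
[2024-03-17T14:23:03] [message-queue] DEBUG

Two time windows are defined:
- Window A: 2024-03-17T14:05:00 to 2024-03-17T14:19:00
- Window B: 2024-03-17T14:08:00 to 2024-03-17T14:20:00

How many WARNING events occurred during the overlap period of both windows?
2

To find overlap events:

1. Window A: 2024-03-17T14:05:00 to 2024-03-17T14:19:00
2. Window B: 2024-03-17T14:08:00 to 2024-03-17T14:20:00
3. Overlap period: 2024-03-17T14:08:00 to 2024-03-17T14:19:00
4. Count WARNING events in overlap: 2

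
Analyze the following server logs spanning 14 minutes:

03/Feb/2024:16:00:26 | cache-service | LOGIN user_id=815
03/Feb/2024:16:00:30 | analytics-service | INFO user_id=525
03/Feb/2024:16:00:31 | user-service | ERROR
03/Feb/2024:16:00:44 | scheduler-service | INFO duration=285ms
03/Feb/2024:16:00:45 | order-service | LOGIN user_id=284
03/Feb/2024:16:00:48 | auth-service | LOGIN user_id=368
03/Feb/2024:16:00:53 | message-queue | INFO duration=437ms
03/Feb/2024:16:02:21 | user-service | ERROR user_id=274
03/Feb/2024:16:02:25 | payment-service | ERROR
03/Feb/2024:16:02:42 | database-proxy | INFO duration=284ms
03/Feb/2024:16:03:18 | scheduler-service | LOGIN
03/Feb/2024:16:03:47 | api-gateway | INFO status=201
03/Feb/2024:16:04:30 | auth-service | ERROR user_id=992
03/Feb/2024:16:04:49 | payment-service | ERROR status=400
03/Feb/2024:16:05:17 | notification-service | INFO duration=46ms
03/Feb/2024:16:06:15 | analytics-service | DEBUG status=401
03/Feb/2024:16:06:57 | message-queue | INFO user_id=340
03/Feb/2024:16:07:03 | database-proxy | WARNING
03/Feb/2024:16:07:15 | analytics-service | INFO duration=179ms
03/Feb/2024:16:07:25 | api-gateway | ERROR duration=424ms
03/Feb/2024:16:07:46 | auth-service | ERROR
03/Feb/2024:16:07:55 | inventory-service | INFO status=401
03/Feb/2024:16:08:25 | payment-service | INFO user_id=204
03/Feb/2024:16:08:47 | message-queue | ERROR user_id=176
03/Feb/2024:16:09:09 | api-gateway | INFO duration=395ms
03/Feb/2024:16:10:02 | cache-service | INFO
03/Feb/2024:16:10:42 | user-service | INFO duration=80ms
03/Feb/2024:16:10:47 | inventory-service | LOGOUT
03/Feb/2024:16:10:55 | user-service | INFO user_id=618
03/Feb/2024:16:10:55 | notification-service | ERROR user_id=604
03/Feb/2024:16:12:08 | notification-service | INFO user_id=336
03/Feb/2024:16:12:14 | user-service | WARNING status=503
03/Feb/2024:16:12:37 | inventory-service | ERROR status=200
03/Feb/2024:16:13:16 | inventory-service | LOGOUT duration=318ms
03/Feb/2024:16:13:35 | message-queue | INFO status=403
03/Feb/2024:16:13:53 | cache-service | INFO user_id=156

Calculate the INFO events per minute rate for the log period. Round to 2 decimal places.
1.21

To calculate the rate:

1. Count total INFO events: 17
2. Total time period: 14 minutes
3. Rate = 17 / 14 = 1.21 events per minute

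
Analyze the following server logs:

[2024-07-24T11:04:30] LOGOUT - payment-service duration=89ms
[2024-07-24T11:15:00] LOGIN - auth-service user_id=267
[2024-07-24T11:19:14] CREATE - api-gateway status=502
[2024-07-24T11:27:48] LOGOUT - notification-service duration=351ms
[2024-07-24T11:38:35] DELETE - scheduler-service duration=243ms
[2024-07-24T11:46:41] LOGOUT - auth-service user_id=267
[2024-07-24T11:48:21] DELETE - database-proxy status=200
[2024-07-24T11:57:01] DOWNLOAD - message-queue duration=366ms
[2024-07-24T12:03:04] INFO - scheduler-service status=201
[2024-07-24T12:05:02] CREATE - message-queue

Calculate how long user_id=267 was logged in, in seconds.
1901

To calculate session duration:

1. Find LOGIN event for user_id=267: 2024-07-24T11:15:00
2. Find LOGOUT event for user_id=267: 2024-07-24T11:46:41
3. Session duration: 2024-07-24T11:46:41 - 2024-07-24T11:15:00 = 1901 seconds (31 minutes)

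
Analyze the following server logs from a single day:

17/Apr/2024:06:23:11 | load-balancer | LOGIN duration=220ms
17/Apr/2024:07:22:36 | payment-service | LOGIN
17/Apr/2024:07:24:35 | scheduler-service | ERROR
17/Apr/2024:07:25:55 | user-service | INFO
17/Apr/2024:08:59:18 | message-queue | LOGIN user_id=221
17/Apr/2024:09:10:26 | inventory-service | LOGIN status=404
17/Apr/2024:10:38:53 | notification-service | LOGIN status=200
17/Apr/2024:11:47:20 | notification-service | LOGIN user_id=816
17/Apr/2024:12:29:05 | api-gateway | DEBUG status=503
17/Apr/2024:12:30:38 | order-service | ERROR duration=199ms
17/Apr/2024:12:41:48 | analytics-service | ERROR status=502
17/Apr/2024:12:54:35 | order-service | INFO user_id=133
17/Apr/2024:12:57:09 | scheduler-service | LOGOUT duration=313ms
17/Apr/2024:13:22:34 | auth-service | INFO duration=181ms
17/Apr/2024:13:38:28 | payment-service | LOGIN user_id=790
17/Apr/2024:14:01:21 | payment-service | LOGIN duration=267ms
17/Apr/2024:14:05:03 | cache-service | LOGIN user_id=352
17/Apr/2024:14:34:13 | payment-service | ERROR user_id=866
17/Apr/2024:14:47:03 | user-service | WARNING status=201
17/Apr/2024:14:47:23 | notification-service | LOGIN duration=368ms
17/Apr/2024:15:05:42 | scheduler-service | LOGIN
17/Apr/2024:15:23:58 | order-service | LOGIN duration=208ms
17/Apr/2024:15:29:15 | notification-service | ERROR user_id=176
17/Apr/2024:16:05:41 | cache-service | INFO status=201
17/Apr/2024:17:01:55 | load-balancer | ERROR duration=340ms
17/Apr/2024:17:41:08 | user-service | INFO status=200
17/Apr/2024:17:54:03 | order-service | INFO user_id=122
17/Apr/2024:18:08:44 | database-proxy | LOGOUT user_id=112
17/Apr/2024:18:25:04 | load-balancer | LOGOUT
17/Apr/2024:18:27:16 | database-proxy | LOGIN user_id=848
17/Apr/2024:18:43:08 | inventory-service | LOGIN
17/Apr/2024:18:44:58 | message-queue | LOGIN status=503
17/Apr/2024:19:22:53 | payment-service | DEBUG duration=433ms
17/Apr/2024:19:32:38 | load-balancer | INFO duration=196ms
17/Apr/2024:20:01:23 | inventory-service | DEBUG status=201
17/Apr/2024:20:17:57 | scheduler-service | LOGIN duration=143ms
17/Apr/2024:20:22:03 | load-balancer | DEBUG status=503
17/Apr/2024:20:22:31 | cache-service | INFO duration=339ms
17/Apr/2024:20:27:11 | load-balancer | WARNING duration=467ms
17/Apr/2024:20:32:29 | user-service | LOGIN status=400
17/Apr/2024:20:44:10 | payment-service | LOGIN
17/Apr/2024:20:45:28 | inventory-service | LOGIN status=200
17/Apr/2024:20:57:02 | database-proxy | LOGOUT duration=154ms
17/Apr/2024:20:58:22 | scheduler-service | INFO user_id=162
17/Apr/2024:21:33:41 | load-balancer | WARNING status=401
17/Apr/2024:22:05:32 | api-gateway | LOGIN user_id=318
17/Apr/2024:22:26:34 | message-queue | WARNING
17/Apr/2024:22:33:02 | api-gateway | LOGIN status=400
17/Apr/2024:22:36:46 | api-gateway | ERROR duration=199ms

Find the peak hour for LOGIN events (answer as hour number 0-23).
20

To find the peak hour:

1. Group all LOGIN events by hour
2. Count events in each hour
3. Find hour with maximum count
4. Peak hour: 20 (with 4 events)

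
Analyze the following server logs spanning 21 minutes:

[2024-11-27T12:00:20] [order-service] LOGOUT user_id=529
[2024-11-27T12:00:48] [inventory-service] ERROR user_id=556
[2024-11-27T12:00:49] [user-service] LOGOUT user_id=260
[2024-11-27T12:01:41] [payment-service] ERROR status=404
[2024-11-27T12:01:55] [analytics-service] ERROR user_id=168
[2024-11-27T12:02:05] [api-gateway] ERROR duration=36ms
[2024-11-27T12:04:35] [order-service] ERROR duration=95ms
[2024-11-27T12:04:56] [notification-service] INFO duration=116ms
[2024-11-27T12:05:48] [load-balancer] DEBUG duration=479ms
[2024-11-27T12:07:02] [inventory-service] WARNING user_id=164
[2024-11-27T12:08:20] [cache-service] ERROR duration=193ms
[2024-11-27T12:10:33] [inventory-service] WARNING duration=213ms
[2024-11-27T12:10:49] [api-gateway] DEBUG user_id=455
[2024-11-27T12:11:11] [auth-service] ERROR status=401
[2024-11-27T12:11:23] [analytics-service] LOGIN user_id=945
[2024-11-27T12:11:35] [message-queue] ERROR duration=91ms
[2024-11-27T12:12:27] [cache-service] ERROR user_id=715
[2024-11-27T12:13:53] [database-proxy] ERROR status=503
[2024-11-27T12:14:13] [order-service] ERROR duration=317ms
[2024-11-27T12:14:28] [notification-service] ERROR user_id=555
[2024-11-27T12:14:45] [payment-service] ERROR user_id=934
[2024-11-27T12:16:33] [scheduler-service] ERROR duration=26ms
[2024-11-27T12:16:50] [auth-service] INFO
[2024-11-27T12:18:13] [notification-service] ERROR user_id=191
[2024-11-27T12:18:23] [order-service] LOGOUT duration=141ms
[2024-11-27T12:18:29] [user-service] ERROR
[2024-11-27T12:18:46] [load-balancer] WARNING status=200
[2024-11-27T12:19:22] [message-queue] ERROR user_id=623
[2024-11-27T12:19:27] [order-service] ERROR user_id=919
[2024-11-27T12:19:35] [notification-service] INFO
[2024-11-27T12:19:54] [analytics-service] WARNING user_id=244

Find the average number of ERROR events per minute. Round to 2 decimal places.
0.86

To calculate the rate:

1. Count total ERROR events: 18
2. Total time period: 21 minutes
3. Rate = 18 / 21 = 0.86 events per minute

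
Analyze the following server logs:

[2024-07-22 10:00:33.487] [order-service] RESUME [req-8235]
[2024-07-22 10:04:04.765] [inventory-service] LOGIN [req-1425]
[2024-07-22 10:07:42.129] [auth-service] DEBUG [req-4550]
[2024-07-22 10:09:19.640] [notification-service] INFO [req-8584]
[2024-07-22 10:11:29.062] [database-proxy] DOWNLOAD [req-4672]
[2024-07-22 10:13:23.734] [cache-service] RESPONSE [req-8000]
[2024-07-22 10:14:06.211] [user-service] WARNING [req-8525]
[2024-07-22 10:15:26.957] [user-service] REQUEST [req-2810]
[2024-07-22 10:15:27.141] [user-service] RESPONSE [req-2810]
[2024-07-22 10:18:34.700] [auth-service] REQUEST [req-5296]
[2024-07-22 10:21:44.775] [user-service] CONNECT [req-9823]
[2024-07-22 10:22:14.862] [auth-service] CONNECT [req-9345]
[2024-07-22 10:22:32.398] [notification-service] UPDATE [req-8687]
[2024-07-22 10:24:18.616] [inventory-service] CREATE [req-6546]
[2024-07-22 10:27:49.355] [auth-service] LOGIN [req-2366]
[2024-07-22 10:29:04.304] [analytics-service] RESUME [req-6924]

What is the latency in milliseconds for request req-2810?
184

To calculate latency:

1. Find REQUEST with id req-2810: 2024-07-22 10:15:26.957
2. Find RESPONSE with id req-2810: 2024-07-22 10:15:27.141
3. Latency: 2024-07-22 10:15:27.141 - 2024-07-22 10:15:26.957 = 184ms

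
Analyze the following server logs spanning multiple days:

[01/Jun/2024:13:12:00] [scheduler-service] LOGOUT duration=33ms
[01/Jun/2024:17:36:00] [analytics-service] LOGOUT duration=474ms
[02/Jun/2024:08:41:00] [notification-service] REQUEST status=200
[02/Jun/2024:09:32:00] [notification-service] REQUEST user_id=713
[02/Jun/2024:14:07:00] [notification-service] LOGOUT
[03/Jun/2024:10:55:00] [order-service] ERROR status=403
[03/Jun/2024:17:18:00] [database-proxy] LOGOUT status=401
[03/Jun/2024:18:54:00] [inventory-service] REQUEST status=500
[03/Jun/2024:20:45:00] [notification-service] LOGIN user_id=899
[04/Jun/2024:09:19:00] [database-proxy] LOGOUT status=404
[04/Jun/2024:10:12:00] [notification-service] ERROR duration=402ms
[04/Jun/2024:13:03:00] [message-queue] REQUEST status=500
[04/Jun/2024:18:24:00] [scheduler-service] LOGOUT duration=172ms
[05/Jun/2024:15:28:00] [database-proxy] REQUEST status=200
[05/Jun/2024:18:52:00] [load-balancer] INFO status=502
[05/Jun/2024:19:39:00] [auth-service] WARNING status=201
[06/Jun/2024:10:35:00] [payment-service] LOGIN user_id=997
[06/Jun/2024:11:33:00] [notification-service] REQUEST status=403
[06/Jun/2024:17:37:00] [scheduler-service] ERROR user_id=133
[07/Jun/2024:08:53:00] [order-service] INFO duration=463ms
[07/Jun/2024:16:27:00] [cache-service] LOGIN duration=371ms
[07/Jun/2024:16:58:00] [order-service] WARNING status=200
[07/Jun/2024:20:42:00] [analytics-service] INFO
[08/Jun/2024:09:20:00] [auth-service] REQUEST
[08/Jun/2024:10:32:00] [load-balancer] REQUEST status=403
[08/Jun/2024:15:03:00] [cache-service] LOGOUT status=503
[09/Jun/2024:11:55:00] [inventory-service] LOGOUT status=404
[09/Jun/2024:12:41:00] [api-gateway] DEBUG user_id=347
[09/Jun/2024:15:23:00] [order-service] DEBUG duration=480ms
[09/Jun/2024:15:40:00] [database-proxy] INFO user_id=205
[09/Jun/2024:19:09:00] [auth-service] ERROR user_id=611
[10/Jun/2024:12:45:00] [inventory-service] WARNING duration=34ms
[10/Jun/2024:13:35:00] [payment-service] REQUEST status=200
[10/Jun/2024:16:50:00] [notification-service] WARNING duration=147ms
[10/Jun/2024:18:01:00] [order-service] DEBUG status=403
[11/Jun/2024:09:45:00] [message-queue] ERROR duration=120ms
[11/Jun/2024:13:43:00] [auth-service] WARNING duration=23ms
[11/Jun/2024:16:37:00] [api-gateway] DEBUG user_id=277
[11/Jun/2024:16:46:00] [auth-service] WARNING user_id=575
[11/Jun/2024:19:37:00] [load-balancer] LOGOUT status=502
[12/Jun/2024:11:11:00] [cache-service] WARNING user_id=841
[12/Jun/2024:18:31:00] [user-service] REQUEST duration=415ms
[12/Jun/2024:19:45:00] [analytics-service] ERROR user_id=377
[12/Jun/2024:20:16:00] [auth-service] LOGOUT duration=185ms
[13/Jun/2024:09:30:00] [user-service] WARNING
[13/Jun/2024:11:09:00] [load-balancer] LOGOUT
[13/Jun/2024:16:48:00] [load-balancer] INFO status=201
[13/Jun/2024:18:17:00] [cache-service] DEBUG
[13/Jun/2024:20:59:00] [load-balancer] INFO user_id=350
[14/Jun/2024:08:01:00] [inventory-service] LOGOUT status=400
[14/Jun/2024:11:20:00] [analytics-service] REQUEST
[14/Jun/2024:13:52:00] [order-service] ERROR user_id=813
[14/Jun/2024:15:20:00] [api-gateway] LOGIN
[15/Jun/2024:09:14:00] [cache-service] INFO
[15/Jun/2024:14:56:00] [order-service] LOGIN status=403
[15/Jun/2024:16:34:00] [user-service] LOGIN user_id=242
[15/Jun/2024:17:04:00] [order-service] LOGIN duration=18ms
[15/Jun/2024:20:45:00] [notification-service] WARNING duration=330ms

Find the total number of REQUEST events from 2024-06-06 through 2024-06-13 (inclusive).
5

To filter by date range:

1. Date range: 2024-06-06 through 2024-06-13, both dates inclusive
2. Filter for REQUEST events whose date falls in this range
3. Count matching events: 5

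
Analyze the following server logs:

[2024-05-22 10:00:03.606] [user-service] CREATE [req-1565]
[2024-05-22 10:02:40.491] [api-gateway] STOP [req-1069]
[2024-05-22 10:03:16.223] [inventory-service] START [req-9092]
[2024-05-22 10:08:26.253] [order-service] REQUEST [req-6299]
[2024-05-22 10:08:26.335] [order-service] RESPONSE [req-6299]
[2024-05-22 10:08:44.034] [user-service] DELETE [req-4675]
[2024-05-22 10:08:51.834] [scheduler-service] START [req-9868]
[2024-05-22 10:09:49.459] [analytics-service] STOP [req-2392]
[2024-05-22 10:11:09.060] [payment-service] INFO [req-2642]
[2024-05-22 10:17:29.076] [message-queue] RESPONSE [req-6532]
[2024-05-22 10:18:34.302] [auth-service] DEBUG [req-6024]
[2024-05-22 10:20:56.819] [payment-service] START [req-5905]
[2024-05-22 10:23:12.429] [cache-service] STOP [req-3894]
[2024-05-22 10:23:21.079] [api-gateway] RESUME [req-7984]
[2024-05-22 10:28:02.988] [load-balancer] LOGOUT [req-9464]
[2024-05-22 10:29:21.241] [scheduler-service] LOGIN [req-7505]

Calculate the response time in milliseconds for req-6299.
82

To calculate latency:

1. Find REQUEST with id req-6299: 2024-05-22 10:08:26.253
2. Find RESPONSE with id req-6299: 2024-05-22 10:08:26.335
3. Latency: 2024-05-22 10:08:26.335 - 2024-05-22 10:08:26.253 = 82ms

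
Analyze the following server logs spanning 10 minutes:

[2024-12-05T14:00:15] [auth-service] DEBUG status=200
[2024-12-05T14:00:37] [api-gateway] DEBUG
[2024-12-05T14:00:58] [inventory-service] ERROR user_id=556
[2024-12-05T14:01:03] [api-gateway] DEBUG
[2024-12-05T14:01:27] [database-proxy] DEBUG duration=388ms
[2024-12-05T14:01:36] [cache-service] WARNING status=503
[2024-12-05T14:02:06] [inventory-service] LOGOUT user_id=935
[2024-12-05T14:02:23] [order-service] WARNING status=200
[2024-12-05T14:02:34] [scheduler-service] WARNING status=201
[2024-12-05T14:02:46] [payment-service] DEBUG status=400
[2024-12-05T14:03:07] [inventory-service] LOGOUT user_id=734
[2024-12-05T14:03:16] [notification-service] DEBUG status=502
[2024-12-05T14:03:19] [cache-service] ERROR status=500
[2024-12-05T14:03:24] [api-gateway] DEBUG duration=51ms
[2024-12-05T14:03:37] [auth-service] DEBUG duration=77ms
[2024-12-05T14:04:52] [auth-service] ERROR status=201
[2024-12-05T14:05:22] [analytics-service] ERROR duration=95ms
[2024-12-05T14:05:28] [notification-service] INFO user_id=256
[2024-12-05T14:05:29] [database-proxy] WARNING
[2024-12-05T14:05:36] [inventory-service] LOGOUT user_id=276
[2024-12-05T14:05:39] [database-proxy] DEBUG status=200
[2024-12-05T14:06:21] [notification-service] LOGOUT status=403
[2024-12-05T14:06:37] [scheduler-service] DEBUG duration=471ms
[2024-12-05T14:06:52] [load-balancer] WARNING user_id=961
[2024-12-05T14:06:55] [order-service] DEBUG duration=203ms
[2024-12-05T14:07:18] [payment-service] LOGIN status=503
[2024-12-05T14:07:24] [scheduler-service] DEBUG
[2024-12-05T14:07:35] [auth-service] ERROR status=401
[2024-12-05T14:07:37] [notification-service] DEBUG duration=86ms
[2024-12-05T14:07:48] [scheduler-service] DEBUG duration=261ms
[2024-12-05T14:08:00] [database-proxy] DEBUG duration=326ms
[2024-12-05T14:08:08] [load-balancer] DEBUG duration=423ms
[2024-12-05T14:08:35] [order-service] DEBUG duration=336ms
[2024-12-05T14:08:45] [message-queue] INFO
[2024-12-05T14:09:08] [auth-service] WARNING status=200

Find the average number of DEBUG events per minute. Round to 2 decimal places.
1.7

To calculate the rate:

1. Count total DEBUG events: 17
2. Total time period: 10 minutes
3. Rate = 17 / 10 = 1.7 events per minute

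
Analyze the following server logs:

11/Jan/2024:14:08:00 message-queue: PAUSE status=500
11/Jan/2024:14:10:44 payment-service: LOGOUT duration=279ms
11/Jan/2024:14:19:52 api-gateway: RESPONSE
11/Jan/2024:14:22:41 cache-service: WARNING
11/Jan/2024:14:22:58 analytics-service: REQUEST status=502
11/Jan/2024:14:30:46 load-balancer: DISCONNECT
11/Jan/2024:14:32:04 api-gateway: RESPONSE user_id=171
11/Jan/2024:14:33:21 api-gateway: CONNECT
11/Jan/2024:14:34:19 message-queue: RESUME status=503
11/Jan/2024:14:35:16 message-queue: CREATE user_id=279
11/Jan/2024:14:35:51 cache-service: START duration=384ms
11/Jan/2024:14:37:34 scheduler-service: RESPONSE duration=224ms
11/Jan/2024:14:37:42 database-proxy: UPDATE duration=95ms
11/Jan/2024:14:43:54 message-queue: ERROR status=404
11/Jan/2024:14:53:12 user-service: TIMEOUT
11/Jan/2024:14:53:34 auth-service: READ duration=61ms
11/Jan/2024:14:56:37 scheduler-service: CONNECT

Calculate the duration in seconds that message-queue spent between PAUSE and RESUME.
1579

To calculate state duration:

1. Find PAUSE event for message-queue: 11/Jan/2024:14:08:00
2. Find RESUME event for message-queue: 11/Jan/2024:14:34:19
3. Calculate duration: 11/Jan/2024:14:34:19 - 11/Jan/2024:14:08:00 = 1579 seconds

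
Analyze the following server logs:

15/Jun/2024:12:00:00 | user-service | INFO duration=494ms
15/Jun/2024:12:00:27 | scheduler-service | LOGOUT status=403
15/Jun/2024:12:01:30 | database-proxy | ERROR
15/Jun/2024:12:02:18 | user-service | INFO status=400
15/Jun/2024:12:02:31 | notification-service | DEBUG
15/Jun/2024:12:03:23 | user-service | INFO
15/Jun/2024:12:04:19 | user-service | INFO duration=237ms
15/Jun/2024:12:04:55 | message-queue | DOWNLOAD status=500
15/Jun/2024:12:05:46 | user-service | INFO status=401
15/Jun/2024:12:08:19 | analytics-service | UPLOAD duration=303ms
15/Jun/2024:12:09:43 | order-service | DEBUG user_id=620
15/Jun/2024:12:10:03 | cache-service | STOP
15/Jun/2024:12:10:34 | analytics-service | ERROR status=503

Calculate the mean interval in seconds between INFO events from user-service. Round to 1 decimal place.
86.5

To calculate average interval:

1. Find all INFO events for user-service in order
2. Calculate time gaps between consecutive events
3. Compute mean of gaps: 346 / 4 = 86.5 seconds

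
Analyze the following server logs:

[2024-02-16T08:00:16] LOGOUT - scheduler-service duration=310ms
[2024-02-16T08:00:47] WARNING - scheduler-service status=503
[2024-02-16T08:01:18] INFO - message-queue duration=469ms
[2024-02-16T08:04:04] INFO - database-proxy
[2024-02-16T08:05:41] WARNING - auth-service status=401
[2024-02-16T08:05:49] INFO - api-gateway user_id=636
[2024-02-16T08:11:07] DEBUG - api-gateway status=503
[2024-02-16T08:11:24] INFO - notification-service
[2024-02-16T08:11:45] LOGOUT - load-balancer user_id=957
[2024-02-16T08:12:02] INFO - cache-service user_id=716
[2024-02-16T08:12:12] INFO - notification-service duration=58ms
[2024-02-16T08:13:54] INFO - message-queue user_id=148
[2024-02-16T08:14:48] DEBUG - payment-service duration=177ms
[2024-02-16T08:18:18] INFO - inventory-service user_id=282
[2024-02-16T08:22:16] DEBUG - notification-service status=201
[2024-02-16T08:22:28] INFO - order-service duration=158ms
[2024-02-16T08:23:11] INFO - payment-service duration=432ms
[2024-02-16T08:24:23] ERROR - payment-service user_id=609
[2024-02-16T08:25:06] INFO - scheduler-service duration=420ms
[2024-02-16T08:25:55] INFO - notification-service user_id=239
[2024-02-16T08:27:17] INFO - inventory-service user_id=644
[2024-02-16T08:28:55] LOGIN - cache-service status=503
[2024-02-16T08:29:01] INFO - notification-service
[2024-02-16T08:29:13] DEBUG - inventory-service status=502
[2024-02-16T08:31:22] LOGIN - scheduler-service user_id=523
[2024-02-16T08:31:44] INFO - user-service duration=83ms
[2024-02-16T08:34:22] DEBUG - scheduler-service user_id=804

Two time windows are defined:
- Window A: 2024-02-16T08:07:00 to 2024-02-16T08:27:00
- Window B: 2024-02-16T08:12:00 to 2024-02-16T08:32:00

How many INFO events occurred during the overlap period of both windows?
8

To find overlap events:

1. Window A: 2024-02-16T08:07:00 to 2024-02-16T08:27:00
2. Window B: 2024-02-16T08:12:00 to 2024-02-16T08:32:00
3. Overlap period: 2024-02-16T08:12:00 to 2024-02-16T08:27:00
4. Count INFO events in overlap: 8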